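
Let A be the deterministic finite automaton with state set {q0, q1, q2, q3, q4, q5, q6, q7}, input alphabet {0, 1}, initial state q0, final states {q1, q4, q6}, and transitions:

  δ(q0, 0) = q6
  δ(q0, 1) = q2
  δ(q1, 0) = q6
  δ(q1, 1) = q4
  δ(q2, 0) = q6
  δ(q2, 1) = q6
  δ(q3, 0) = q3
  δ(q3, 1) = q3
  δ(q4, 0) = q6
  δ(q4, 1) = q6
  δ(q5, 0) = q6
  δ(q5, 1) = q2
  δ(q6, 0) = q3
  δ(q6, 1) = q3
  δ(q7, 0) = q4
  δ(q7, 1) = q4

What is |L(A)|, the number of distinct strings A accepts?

3

The useful subgraph on states {q0, q2, q6} is acyclic, so L(A) is finite; the longest accepting path visits 3 useful states, giving maximum string length 2.
Counting accepting paths from q0 by length: 1 of length 1, 2 of length 2. Total 3.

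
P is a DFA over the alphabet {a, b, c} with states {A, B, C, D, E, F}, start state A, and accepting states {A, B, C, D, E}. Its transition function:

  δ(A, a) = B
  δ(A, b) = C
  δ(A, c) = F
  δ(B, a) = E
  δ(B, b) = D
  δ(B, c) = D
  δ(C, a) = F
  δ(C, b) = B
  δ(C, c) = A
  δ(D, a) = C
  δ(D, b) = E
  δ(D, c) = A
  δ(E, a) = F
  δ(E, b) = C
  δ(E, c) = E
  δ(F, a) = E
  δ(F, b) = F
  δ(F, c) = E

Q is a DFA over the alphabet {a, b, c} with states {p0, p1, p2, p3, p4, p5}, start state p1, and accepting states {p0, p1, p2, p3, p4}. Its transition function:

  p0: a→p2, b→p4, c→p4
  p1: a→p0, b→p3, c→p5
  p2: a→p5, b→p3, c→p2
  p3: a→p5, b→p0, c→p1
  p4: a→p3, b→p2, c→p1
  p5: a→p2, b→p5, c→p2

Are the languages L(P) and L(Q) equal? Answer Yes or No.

Exploring the product automaton P × Q from the start pair (A, p1), following both machines on each input symbol, reaches 6 state pairs: (A, p1), (B, p0), (C, p3), (F, p5), (E, p2), (D, p4).
P accepts in {A, B, C, D, E} and Q accepts in {p0, p1, p2, p3, p4}. In every reachable pair the two components are either both accepting — (A, p1), (B, p0), (C, p3), (E, p2), (D, p4) — or both non-accepting, so no string is accepted by exactly one of the machines: L(P) \ L(Q) and L(Q) \ L(P) are both empty.
Hence every string is accepted by P iff it is accepted by Q, and the two languages coincide.

Yes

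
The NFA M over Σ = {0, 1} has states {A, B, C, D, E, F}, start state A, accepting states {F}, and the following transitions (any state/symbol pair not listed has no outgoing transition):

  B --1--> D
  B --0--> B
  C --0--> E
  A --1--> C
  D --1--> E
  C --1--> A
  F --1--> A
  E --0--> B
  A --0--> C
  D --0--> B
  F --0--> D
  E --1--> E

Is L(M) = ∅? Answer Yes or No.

The states reachable from the start state are {A, B, C, D, E}.
None of the accepting states {F} is reachable, so no string is accepted and L(M) = ∅.

Yes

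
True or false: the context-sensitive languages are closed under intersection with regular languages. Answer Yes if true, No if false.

Every regular language is context-sensitive, and context-sensitive languages are closed under intersection (an LBA runs the DFA check and then the LBA for L on the same linear tape).
So the context-sensitive languages are closed under intersection with a regular language.

Yes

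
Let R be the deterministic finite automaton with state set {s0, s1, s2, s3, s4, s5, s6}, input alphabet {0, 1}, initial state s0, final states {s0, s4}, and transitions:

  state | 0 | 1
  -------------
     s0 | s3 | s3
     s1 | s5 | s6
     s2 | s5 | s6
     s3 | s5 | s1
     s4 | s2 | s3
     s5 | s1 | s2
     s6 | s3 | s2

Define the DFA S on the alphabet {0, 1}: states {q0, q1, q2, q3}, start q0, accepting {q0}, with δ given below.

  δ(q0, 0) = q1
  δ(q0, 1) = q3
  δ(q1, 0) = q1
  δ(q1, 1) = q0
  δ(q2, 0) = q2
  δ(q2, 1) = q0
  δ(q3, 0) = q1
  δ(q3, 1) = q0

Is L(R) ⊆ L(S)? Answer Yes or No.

Exploring the product automaton R × S from the start pair (s0, q0), following both machines on each input symbol, reaches 10 state pairs: (s0, q0), (s3, q1), (s3, q3), (s5, q1), (s1, q0), (s1, q1), (s2, q0), (s6, q3), (s6, q0), (s2, q3).
R accepts in {s0, s4} and S accepts in {q0}. The reachable pairs whose R-component is accepting are (s0, q0); in each of them the S-component is accepting too, so the product for L(R) \ L(S) (R-component accepting, S-component rejecting) has no reachable accepting pair and the difference is empty.
Hence every string in L(R) is also in L(S).

Yes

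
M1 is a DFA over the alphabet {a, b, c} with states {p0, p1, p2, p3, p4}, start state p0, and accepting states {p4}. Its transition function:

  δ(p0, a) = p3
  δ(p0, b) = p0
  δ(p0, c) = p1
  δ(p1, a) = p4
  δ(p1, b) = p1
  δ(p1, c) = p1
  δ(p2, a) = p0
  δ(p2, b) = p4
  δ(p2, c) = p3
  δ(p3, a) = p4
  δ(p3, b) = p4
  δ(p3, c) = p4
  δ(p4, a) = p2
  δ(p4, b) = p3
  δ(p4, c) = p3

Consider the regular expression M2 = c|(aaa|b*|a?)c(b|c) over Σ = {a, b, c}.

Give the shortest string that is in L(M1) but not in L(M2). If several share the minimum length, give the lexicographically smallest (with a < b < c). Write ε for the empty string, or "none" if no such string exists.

The string aa is accepted by M1 but not by M2.
No shorter string lies in the difference, and aa is the lexicographically first length-2 string in L(M1) \ L(M2).

aa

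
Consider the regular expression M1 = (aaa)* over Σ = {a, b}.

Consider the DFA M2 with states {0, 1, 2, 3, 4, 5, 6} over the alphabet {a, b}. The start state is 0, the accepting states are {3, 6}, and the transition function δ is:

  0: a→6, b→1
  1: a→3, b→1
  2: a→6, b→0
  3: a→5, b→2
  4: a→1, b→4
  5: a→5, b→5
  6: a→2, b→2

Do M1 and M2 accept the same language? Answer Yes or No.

No

The empty string ε is accepted by M1 but rejected by M2.
So L(M1) ≠ L(M2).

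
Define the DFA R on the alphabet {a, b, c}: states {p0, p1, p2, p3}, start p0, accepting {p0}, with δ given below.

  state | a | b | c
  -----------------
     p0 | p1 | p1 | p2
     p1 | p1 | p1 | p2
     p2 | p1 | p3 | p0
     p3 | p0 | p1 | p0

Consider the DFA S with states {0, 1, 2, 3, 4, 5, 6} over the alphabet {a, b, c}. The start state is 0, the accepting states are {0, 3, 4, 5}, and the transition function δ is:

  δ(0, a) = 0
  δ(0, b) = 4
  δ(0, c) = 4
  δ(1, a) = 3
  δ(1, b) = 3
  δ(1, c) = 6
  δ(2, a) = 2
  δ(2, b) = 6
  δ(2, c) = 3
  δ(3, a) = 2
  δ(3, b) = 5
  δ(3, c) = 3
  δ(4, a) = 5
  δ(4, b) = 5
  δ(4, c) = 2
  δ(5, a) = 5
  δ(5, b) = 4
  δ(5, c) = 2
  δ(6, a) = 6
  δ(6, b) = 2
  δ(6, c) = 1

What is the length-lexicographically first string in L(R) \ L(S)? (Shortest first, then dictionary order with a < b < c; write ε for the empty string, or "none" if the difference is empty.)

cc

The string cc is accepted by R but not by S.
No shorter string lies in the difference, and cc is the lexicographically first length-2 string in L(R) \ L(S).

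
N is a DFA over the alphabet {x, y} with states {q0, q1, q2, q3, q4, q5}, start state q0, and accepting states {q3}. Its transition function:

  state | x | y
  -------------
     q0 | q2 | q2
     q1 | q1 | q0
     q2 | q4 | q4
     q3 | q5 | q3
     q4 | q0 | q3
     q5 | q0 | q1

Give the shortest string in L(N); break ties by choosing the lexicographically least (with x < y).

A breadth-first search from q0 reaches an accepting state first via the path q0 → q2 → q4 → q3 on input xxy.
No string of length < 3 is accepted (BFS exhausts all shorter strings without reaching an accepting state), and xxy is the lexicographically least accepting string of length 3.

xxy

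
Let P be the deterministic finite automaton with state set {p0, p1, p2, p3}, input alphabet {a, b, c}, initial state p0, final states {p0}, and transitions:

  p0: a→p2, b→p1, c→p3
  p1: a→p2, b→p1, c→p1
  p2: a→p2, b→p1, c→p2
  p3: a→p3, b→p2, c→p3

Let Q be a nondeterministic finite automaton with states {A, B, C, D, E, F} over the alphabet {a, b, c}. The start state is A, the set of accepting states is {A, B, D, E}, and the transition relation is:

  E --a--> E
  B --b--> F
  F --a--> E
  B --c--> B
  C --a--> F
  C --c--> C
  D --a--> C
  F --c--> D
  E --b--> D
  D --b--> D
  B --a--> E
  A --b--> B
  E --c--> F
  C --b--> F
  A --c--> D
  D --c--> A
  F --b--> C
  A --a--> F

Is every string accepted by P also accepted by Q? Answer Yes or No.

Exploring the product automaton P × Q from the start pair (p0, A), following both machines on each input symbol, reaches 17 state pairs: (p0, A), (p2, F), (p1, B), (p3, D), (p2, E), (p1, C), (p2, D), (p1, F), (p3, C), (p3, A), (p1, D), (p2, C), (p2, A), (p3, F), (p2, B), (p1, A), (p3, E).
P accepts in {p0} and Q accepts in {A, B, D, E}. The reachable pairs whose P-component is accepting are (p0, A); in each of them the Q-component is accepting too, so the product for L(P) \ L(Q) (P-component accepting, Q-component rejecting) has no reachable accepting pair and the difference is empty.
Hence every string in L(P) is also in L(Q).

Yes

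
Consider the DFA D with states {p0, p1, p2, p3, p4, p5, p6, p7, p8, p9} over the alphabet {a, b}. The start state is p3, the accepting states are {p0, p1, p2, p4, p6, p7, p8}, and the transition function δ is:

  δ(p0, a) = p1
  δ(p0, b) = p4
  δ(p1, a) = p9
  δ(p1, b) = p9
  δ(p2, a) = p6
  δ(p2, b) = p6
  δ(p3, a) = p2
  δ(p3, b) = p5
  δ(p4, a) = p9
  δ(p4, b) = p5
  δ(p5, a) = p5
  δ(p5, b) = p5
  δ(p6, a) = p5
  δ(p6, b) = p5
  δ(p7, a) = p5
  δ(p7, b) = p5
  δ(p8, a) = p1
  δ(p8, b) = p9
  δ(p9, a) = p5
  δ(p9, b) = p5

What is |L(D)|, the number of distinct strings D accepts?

3

The useful subgraph on states {p2, p3, p6} is acyclic, so L(D) is finite; the longest accepting path visits 3 useful states, giving maximum string length 2.
Counting accepting paths from p3 by length: 1 of length 1, 2 of length 2. Total 3.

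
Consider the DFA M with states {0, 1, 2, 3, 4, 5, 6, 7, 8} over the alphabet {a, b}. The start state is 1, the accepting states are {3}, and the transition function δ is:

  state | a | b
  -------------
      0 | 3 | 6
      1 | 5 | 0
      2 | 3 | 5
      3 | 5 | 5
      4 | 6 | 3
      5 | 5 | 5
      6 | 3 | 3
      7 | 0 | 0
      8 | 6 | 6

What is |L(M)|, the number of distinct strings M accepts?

3

The useful subgraph on states {0, 1, 3, 6} is acyclic, so L(M) is finite; the longest accepting path visits 4 useful states, giving maximum string length 3.
Counting accepting paths from 1 by length: 1 of length 2, 2 of length 3. Total 3.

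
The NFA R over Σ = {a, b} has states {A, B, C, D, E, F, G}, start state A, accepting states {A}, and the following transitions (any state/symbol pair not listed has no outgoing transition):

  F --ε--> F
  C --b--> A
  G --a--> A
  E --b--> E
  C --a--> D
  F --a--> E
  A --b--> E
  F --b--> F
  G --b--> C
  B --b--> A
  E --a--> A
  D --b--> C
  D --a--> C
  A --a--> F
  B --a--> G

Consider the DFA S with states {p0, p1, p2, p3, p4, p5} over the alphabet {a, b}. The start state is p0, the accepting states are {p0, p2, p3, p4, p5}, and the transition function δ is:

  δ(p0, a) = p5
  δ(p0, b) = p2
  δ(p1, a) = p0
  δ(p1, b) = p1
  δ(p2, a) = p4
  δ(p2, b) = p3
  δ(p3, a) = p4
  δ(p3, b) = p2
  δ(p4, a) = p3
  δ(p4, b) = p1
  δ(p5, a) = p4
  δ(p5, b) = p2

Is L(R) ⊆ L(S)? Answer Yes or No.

Yes

Exploring the product automaton R × S from the start pair (A, p0), following both machines on each input symbol, reaches 14 state pairs: (A, p0), (F, p5), (E, p2), (E, p4), (F, p2), (A, p4), (E, p3), (A, p3), (E, p1), (F, p3), (F, p4), (F, p1), (E, p0), (A, p5).
R accepts in {A} and S accepts in {p0, p2, p3, p4, p5}. The reachable pairs whose R-component is accepting are (A, p0), (A, p4), (A, p3), (A, p5); in each of them the S-component is accepting too, so the product for L(R) \ L(S) (R-component accepting, S-component rejecting) has no reachable accepting pair and the difference is empty.
Hence every string in L(R) is also in L(S).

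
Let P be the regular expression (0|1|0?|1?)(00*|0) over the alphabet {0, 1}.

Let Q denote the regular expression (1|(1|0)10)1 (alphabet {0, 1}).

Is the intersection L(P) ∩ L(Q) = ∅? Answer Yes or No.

Converting the expression P to a DFA (subset construction, then merging equivalent states) gives the minimal DFA with states {p0, p1, p2, p3}, start state p0, accepting states {p1} and transitions p0: 0→p1, 1→p2; p1: 0→p1, 1→p3; p2: 0→p1, 1→p3; p3: 0→p3, 1→p3.
Converting the expression Q to a DFA (subset construction, then merging equivalent states) gives the minimal DFA with states {q0, q1, q2, q3, q4, q5, q6, q7}, start state q0, accepting states {q5, q7} and transitions q0: 0→q1, 1→q2; q1: 0→q3, 1→q4; q2: 0→q3, 1→q5; q3: 0→q3, 1→q3; q4: 0→q6, 1→q3; q5: 0→q6, 1→q3; q6: 0→q3, 1→q7; q7: 0→q3, 1→q3.
Exploring the product automaton P × Q from the start pair (p0, q0), following both machines on each input symbol, reaches 9 state pairs: (p0, q0), (p1, q1), (p2, q2), (p1, q3), (p3, q4), (p3, q5), (p3, q3), (p3, q6), (p3, q7).
P accepts in {p1} and Q accepts in {q5, q7}; no reachable pair has both components accepting, so no string drives both machines to acceptance simultaneously and L(P) ∩ L(Q) = ∅.
So no string is accepted by both, and the intersection is empty.

Yes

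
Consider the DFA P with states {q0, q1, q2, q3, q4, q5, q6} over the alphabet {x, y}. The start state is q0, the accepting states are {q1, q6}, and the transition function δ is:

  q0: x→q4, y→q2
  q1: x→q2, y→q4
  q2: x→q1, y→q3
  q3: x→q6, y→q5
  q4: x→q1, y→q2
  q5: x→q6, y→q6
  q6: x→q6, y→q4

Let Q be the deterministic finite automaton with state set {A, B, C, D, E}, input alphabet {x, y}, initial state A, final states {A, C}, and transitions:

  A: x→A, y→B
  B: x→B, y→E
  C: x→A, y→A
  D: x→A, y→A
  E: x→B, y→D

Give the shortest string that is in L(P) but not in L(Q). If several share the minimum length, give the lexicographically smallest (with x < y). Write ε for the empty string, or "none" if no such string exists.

yx

The string yx is accepted by P but not by Q.
No shorter string lies in the difference, and yx is the lexicographically first length-2 string in L(P) \ L(Q).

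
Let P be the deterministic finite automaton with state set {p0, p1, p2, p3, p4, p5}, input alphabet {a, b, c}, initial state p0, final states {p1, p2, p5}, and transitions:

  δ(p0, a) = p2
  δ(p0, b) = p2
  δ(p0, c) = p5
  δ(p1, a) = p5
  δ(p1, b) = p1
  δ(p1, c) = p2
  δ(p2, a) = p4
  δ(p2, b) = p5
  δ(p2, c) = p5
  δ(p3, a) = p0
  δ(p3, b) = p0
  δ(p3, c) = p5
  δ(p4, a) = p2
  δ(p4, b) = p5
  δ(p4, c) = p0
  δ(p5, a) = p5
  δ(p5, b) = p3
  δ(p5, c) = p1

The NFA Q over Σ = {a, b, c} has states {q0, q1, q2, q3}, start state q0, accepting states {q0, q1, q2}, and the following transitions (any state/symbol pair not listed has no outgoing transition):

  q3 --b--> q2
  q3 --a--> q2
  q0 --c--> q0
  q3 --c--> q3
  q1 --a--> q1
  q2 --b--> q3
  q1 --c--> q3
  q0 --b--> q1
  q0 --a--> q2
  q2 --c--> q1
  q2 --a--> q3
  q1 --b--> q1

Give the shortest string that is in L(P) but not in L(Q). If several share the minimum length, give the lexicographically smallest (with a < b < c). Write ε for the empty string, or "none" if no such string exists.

The string ab is accepted by P but not by Q.
No shorter string lies in the difference, and ab is the lexicographically first length-2 string in L(P) \ L(Q).

ab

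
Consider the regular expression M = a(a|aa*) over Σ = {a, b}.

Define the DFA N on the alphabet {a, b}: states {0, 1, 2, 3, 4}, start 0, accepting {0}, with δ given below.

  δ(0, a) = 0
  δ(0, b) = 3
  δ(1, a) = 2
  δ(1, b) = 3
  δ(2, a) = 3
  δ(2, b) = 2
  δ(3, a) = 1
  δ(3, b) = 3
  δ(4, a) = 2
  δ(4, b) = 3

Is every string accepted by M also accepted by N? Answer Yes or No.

Converting the expression M to a DFA (subset construction, then merging equivalent states) gives the minimal DFA with states {m0, m1, m2, m3}, start state m0, accepting states {m3} and transitions m0: a→m1, b→m2; m1: a→m3, b→m2; m2: a→m2, b→m2; m3: a→m3, b→m2.
Exploring the product automaton M × N from the start pair (m0, 0), following both machines on each input symbol, reaches 6 state pairs: (m0, 0), (m1, 0), (m2, 3), (m3, 0), (m2, 1), (m2, 2).
M accepts in {m3} and N accepts in {0}. The reachable pairs whose M-component is accepting are (m3, 0); in each of them the N-component is accepting too, so the product for L(M) \ L(N) (M-component accepting, N-component rejecting) has no reachable accepting pair and the difference is empty.
Hence every string in L(M) is also in L(N).

Yes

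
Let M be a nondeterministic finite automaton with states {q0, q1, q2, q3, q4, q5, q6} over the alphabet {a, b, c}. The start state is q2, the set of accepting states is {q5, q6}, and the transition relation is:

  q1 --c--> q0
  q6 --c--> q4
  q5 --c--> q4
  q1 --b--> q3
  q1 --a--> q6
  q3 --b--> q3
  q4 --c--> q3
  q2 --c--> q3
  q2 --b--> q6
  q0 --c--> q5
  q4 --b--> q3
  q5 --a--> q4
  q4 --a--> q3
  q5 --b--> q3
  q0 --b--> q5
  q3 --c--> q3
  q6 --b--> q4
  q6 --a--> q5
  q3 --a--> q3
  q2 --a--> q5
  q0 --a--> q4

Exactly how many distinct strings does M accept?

3

The useful subgraph on states {q2, q5, q6} is acyclic, so L(M) is finite; the longest accepting path visits 3 useful states, giving maximum string length 2.
Counting accepting paths from q2 by length: 2 of length 1, 1 of length 2. Total 3.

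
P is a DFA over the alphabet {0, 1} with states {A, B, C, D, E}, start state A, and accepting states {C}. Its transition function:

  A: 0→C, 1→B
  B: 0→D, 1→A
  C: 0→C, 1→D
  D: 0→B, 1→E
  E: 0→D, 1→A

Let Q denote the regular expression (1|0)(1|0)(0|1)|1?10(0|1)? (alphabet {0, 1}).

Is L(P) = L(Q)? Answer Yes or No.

The string 0 is accepted by P but rejected by Q.
So L(P) ≠ L(Q).

No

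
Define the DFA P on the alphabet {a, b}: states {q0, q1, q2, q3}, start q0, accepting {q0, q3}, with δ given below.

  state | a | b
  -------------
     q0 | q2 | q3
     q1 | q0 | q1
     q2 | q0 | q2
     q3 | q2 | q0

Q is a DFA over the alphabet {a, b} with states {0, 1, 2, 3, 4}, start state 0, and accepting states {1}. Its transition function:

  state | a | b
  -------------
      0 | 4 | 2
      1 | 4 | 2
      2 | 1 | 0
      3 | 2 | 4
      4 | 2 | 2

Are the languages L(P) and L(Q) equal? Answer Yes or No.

The empty string ε is accepted by P but rejected by Q.
So L(P) ≠ L(Q).

No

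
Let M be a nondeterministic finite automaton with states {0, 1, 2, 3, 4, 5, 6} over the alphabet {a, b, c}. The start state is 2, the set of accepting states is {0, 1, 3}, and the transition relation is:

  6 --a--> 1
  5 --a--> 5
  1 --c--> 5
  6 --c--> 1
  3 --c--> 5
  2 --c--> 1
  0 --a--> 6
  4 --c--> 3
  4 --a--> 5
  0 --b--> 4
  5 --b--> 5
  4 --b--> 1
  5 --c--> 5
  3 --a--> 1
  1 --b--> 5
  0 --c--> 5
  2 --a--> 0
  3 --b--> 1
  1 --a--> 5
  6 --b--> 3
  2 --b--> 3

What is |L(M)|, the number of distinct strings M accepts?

The useful subgraph on states {0, 1, 2, 3, 4, 6} is acyclic, so L(M) is finite; the longest accepting path visits 5 useful states, giving maximum string length 4.
Counting accepting paths from 2 by length: 3 of length 1, 2 of length 2, 5 of length 3, 4 of length 4. Total 14.

14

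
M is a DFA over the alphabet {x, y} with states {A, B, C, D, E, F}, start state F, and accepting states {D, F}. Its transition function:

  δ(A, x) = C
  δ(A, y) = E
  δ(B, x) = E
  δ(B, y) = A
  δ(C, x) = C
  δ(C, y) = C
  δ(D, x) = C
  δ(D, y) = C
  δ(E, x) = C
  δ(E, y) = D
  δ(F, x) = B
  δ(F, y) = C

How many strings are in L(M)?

3

The useful subgraph on states {A, B, D, E, F} is acyclic, so L(M) is finite; the longest accepting path visits 5 useful states, giving maximum string length 4.
Counting accepting paths from F by length: 1 of length 0, 1 of length 3, 1 of length 4. Total 3.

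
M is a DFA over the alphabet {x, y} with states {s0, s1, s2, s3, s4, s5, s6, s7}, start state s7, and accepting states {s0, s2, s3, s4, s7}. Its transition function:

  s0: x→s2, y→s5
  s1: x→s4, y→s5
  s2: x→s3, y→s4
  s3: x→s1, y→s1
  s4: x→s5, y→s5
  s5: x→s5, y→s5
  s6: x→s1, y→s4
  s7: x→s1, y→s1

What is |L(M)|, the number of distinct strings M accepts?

3

The useful subgraph on states {s1, s4, s7} is acyclic, so L(M) is finite; the longest accepting path visits 3 useful states, giving maximum string length 2.
Counting accepting paths from s7 by length: 1 of length 0, 2 of length 2. Total 3.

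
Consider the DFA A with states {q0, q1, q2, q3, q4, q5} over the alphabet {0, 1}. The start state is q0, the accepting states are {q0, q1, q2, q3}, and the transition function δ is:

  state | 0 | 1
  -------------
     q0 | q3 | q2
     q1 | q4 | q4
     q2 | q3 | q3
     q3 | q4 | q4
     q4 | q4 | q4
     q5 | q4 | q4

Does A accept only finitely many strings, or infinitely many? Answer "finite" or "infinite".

finite

The useful states (reachable from q0 and able to reach an accepting state) are {q0, q2, q3}.
Restricted to these states the transition graph has no cycle, so every accepting path has bounded length and L is finite.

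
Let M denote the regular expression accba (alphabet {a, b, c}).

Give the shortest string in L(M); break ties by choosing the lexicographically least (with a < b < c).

By inspection of the expression, no string of length less than 5 matches, and accba is the lexicographically first match of length 5.

accba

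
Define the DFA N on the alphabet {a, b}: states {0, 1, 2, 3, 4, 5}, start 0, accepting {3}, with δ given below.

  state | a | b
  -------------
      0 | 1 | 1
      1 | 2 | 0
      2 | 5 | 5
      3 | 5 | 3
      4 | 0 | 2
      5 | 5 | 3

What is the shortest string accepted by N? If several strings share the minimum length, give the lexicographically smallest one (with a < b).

A breadth-first search from 0 reaches an accepting state first via the path 0 → 1 → 2 → 5 → 3 on input aaab.
No string of length < 4 is accepted (BFS exhausts all shorter strings without reaching an accepting state), and aaab is the lexicographically least accepting string of length 4.

aaab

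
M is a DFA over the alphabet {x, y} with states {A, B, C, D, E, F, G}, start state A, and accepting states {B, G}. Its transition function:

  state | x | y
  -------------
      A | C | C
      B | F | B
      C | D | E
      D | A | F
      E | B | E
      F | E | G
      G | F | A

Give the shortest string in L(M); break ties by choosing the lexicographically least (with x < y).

A breadth-first search from A reaches an accepting state first via the path A → C → E → B on input xyx.
No string of length < 3 is accepted (BFS exhausts all shorter strings without reaching an accepting state), and xyx is the lexicographically least accepting string of length 3.

xyx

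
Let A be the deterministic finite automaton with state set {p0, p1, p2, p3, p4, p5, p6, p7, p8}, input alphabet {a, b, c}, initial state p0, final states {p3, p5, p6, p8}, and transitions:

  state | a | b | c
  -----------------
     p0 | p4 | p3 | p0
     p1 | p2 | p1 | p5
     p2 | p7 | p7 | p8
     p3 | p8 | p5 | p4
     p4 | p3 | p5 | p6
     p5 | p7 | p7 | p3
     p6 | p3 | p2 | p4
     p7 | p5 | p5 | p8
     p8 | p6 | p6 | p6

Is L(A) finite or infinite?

infinite

State p0 is reachable from the start and can reach an accepting state, and it lies on the cycle p0 → p0.
Traversing that cycle any number of times yields accepted strings of unbounded length, so the language is infinite.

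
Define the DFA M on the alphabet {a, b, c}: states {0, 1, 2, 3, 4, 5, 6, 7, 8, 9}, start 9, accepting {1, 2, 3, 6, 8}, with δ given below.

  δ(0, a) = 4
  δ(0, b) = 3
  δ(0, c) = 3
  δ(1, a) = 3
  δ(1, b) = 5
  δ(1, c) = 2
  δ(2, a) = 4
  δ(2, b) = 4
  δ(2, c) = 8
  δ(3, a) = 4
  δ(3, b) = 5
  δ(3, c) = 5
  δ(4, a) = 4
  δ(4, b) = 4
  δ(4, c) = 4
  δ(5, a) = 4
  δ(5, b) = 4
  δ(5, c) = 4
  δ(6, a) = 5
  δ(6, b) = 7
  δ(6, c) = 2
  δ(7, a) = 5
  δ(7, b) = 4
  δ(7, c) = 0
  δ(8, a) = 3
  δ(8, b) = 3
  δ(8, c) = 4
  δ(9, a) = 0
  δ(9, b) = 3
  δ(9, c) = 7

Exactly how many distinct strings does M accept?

5

The useful subgraph on states {0, 3, 7, 9} is acyclic, so L(M) is finite; the longest accepting path visits 4 useful states, giving maximum string length 3.
Counting accepting paths from 9 by length: 1 of length 1, 2 of length 2, 2 of length 3. Total 5.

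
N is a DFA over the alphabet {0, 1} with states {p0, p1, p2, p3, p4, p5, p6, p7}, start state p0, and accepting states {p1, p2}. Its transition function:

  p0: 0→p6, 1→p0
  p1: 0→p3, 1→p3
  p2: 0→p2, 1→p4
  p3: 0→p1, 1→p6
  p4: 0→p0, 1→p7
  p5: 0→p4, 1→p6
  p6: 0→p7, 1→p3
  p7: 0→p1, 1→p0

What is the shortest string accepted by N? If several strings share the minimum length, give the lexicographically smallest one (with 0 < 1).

000

A breadth-first search from p0 reaches an accepting state first via the path p0 → p6 → p7 → p1 on input 000.
No string of length < 3 is accepted (BFS exhausts all shorter strings without reaching an accepting state), and 000 is the lexicographically least accepting string of length 3.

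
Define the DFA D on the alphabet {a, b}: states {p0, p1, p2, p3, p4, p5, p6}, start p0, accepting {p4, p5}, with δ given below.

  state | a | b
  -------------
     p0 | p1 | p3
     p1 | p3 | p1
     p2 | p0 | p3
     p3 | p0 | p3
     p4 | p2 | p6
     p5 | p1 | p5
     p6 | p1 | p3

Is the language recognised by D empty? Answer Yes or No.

Yes

The states reachable from the start state are {p0, p1, p3}.
None of the accepting states {p4, p5} is reachable, so no string is accepted and L(D) = ∅.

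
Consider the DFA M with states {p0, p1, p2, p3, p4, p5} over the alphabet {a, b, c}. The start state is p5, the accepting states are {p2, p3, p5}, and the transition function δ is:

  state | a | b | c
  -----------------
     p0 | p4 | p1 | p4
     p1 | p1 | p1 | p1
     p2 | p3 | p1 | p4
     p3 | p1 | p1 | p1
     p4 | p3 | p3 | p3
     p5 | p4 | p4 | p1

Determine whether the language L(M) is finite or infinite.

The useful states (reachable from p5 and able to reach an accepting state) are {p3, p4, p5}.
Restricted to these states the transition graph has no cycle, so every accepting path has bounded length and L is finite.

finite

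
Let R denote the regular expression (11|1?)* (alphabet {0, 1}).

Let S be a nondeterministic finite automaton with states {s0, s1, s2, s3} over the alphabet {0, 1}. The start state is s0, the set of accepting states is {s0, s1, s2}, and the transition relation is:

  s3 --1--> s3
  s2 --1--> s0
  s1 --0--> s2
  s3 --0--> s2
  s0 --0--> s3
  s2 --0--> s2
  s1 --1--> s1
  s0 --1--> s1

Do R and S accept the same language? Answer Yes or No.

The string 00 is accepted by S but rejected by R.
So L(R) ≠ L(S).

No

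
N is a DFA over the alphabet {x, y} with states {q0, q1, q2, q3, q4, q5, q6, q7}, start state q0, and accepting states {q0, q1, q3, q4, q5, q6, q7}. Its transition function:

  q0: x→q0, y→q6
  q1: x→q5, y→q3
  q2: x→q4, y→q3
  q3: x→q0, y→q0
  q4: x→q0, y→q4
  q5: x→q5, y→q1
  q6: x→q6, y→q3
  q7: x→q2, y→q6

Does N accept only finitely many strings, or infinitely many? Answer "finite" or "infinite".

infinite

State q0 is reachable from the start and can reach an accepting state, and it lies on the cycle q0 → q0.
Traversing that cycle any number of times yields accepted strings of unbounded length, so the language is infinite.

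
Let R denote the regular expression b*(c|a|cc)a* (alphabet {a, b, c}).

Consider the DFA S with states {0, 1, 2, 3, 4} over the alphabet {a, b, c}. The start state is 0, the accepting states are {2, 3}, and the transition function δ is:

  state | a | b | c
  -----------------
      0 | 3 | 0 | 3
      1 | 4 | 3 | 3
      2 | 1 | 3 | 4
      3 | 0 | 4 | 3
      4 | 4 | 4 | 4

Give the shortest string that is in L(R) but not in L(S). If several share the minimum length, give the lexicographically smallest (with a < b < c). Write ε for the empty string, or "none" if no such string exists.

aa

The string aa is accepted by R but not by S.
No shorter string lies in the difference, and aa is the lexicographically first length-2 string in L(R) \ L(S).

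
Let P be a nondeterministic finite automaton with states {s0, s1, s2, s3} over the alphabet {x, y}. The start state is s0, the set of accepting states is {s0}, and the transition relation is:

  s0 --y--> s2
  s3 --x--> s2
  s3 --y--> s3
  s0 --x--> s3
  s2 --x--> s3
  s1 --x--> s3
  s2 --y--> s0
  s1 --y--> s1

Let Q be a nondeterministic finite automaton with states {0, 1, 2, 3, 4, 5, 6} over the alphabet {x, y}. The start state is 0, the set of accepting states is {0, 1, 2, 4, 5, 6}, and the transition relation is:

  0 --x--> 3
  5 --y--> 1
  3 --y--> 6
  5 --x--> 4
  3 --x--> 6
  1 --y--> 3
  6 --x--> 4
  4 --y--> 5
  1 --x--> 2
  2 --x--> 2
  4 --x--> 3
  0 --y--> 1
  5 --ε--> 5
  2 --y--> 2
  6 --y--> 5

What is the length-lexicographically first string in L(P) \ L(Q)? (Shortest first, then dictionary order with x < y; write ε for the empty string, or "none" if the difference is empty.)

The string yy is accepted by P but not by Q.
No shorter string lies in the difference, and yy is the lexicographically first length-2 string in L(P) \ L(Q).

yy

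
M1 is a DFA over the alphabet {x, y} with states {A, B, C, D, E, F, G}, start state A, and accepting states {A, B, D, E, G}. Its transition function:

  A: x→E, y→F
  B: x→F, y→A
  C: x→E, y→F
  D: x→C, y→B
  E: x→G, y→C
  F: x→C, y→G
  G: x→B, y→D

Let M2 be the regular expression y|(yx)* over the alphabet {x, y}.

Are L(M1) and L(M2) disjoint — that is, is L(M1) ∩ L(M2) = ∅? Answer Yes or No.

No

The empty string ε is accepted by both M1 and M2.
Hence L(M1) ∩ L(M2) ≠ ∅.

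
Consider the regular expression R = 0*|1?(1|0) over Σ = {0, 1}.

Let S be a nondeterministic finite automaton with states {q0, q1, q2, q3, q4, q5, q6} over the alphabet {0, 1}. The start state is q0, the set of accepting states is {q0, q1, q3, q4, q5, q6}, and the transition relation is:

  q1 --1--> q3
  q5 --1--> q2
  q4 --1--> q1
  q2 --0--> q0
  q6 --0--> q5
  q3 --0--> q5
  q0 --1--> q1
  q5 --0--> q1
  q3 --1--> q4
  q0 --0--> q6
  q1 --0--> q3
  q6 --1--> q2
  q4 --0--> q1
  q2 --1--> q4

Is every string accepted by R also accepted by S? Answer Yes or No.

Yes

Converting the expression R to a DFA (subset construction, then merging equivalent states) gives the minimal DFA with states {r0, r1, r2, r3, r4}, start state r0, accepting states {r0, r1, r2, r4} and transitions r0: 0→r1, 1→r2; r1: 0→r1, 1→r3; r2: 0→r4, 1→r4; r3: 0→r3, 1→r3; r4: 0→r3, 1→r3.
Exploring the product automaton R × S from the start pair (r0, q0), following both machines on each input symbol, reaches 14 state pairs: (r0, q0), (r1, q6), (r2, q1), (r1, q5), (r3, q2), (r4, q3), (r1, q1), (r3, q0), (r3, q4), (r3, q5), (r1, q3), (r3, q3), (r3, q6), (r3, q1).
R accepts in {r0, r1, r2, r4} and S accepts in {q0, q1, q3, q4, q5, q6}. The reachable pairs whose R-component is accepting are (r0, q0), (r1, q6), (r2, q1), (r1, q5), (r4, q3), (r1, q1), (r1, q3); in each of them the S-component is accepting too, so the product for L(R) \ L(S) (R-component accepting, S-component rejecting) has no reachable accepting pair and the difference is empty.
Hence every string in L(R) is also in L(S).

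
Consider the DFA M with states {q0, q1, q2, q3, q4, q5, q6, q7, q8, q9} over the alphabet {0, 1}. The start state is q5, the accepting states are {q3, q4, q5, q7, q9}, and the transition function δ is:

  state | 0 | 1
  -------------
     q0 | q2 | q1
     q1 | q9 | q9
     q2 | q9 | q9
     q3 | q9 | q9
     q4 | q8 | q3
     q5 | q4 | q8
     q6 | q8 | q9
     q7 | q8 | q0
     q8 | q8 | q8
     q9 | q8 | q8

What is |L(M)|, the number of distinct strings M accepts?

5

The useful subgraph on states {q3, q4, q5, q9} is acyclic, so L(M) is finite; the longest accepting path visits 4 useful states, giving maximum string length 3.
Counting accepting paths from q5 by length: 1 of length 0, 1 of length 1, 1 of length 2, 2 of length 3. Total 5.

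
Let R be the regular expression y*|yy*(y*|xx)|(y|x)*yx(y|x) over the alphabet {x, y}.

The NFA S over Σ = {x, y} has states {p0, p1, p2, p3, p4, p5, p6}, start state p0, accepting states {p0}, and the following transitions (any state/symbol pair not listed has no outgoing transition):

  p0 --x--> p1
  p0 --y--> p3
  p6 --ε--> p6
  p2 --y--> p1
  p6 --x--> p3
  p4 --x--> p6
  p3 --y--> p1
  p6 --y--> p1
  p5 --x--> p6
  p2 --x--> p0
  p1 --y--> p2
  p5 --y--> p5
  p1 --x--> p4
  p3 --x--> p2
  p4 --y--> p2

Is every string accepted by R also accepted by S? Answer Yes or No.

The string y is in L(R) but not in L(S).
So L(R) ⊄ L(S).

No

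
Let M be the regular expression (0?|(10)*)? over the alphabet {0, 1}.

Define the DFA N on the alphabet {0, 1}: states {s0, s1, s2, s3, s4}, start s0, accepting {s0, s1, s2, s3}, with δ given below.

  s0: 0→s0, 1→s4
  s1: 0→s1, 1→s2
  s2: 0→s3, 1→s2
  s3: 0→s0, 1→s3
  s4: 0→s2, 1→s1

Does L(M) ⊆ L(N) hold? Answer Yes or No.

Converting the expression M to a DFA (subset construction, then merging equivalent states) gives the minimal DFA with states {m0, m1, m2, m3, m4}, start state m0, accepting states {m0, m1, m4} and transitions m0: 0→m1, 1→m2; m1: 0→m3, 1→m3; m2: 0→m4, 1→m3; m3: 0→m3, 1→m3; m4: 0→m3, 1→m2.
Exploring the product automaton M × N from the start pair (m0, s0), following both machines on each input symbol, reaches 13 state pairs: (m0, s0), (m1, s0), (m2, s4), (m3, s0), (m3, s4), (m4, s2), (m3, s1), (m3, s2), (m3, s3), (m2, s2), (m4, s3), (m2, s3), (m4, s0).
M accepts in {m0, m1, m4} and N accepts in {s0, s1, s2, s3}. The reachable pairs whose M-component is accepting are (m0, s0), (m1, s0), (m4, s2), (m4, s3), (m4, s0); in each of them the N-component is accepting too, so the product for L(M) \ L(N) (M-component accepting, N-component rejecting) has no reachable accepting pair and the difference is empty.
Hence every string in L(M) is also in L(N).

Yes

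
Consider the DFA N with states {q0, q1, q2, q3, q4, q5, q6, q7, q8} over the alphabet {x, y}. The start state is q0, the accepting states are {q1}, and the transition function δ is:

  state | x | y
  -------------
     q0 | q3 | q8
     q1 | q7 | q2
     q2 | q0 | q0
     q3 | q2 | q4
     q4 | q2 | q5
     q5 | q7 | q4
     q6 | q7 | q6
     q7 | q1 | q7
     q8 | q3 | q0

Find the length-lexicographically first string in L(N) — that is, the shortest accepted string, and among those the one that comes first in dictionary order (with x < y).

A breadth-first search from q0 reaches an accepting state first via the path q0 → q3 → q4 → q5 → q7 → q1 on input xyyxx.
No string of length < 5 is accepted (BFS exhausts all shorter strings without reaching an accepting state), and xyyxx is the lexicographically least accepting string of length 5.

xyyxx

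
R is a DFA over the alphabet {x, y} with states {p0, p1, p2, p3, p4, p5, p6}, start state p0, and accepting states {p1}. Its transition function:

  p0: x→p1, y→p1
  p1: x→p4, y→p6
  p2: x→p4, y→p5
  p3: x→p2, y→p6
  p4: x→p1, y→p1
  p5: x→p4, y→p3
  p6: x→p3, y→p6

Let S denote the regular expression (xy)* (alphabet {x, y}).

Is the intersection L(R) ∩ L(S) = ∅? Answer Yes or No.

Converting the expression S to a DFA (subset construction, then merging equivalent states) gives the minimal DFA with states {s0, s1, s2}, start state s0, accepting states {s0} and transitions s0: x→s1, y→s2; s1: x→s2, y→s0; s2: x→s2, y→s2.
Exploring the product automaton R × S from the start pair (p0, s0), following both machines on each input symbol, reaches 10 state pairs: (p0, s0), (p1, s1), (p1, s2), (p4, s2), (p6, s0), (p6, s2), (p3, s1), (p3, s2), (p2, s2), (p5, s2).
R accepts in {p1} and S accepts in {s0}; no reachable pair has both components accepting, so no string drives both machines to acceptance simultaneously and L(R) ∩ L(S) = ∅.
So no string is accepted by both, and the intersection is empty.

Yes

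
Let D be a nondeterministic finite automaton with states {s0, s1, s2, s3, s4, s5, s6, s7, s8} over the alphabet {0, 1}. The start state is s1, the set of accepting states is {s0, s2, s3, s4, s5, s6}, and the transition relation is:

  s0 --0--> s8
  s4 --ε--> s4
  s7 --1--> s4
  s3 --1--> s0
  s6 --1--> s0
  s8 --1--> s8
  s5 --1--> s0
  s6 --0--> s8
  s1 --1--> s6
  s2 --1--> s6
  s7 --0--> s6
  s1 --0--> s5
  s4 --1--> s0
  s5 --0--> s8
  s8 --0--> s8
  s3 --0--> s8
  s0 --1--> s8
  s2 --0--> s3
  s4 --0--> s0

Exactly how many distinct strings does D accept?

4

The useful subgraph on states {s0, s1, s5, s6} is acyclic, so L(D) is finite; the longest accepting path visits 3 useful states, giving maximum string length 2.
Counting accepting paths from s1 by length: 2 of length 1, 2 of length 2. Total 4.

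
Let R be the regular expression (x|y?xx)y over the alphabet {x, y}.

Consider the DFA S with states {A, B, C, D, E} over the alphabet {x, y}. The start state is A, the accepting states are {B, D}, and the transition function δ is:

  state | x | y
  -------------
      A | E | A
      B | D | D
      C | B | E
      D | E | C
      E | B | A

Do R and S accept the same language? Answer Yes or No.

The string xy is accepted by R but rejected by S.
So L(R) ≠ L(S).

No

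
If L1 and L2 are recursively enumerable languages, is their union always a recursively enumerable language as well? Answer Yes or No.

Yes

Simulate recognisers for L₁ and L₂ in parallel, alternating one step of each, and accept as soon as either accepts.
So the recursively enumerable languages are closed under union.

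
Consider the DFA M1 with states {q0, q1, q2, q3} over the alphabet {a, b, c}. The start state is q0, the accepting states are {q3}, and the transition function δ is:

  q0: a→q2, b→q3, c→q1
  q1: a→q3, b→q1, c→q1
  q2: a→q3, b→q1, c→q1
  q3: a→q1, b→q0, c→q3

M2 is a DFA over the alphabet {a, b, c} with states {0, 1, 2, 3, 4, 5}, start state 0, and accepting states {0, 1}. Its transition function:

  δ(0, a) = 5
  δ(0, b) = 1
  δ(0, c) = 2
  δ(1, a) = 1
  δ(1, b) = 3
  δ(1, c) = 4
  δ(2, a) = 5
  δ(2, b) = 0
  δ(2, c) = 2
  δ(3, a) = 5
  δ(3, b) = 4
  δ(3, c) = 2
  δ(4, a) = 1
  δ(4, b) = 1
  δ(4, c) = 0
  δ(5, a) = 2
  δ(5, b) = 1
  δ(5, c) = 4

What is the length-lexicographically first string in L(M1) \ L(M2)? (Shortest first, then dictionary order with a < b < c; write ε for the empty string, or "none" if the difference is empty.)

The string aa is accepted by M1 but not by M2.
No shorter string lies in the difference, and aa is the lexicographically first length-2 string in L(M1) \ L(M2).

aa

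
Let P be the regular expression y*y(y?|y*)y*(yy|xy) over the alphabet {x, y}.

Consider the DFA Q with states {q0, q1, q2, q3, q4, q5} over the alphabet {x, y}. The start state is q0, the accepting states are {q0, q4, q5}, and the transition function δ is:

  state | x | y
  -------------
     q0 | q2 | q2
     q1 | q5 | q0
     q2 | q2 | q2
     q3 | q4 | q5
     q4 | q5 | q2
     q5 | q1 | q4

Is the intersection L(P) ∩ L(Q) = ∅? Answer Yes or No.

Yes

Converting the expression P to a DFA (subset construction, then merging equivalent states) gives the minimal DFA with states {p0, p1, p2, p3, p4, p5, p6}, start state p0, accepting states {p5, p6} and transitions p0: x→p1, y→p2; p1: x→p1, y→p1; p2: x→p3, y→p4; p3: x→p1, y→p5; p4: x→p3, y→p6; p5: x→p1, y→p1; p6: x→p3, y→p6.
Exploring the product automaton P × Q from the start pair (p0, q0), following both machines on each input symbol, reaches 7 state pairs: (p0, q0), (p1, q2), (p2, q2), (p3, q2), (p4, q2), (p5, q2), (p6, q2).
P accepts in {p5, p6} and Q accepts in {q0, q4, q5}; no reachable pair has both components accepting, so no string drives both machines to acceptance simultaneously and L(P) ∩ L(Q) = ∅.
So no string is accepted by both, and the intersection is empty.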